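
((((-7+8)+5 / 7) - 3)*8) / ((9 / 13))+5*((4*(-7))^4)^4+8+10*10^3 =4995702248133623136981312 / 7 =713671749733374733854473.10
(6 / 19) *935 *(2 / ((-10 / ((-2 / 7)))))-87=-9327 / 133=-70.13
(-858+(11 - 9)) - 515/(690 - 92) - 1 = -513001/598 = -857.86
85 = 85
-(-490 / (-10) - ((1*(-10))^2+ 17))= 68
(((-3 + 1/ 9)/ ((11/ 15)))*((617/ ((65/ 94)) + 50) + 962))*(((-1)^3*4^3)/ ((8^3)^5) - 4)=45365116754306539/ 1511828488192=30006.79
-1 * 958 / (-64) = 479 / 32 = 14.97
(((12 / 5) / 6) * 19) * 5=38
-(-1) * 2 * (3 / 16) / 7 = 3 / 56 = 0.05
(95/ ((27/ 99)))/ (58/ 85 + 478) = 88825/ 122064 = 0.73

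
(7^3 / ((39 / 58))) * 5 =99470 / 39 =2550.51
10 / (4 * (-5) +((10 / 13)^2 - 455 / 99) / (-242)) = -8097804 / 16182209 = -0.50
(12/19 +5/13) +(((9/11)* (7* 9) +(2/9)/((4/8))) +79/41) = 55074265/1002573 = 54.93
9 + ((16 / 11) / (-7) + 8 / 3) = 2647 / 231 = 11.46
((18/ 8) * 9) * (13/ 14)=1053/ 56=18.80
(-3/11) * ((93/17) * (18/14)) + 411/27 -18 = -55324/11781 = -4.70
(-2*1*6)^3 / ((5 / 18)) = -31104 / 5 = -6220.80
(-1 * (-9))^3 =729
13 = 13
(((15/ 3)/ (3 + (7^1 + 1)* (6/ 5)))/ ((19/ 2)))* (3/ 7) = 50/ 2793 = 0.02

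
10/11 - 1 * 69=-68.09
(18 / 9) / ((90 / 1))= 1 / 45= 0.02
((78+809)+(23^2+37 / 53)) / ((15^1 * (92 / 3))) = 15017 / 4876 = 3.08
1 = 1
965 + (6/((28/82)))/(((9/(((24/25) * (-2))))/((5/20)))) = 168711/175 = 964.06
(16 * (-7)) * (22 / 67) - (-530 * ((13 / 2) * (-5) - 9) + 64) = -1480417 / 67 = -22095.78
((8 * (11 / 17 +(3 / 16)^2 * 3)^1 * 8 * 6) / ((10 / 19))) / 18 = 12445 / 408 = 30.50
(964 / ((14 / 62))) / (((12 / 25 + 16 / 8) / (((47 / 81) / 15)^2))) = 1064738 / 413343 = 2.58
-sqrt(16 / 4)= -2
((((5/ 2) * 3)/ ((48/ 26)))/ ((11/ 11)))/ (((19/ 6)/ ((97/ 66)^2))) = 611585/ 220704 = 2.77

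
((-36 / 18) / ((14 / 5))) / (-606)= 5 / 4242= 0.00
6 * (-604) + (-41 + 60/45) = -3663.67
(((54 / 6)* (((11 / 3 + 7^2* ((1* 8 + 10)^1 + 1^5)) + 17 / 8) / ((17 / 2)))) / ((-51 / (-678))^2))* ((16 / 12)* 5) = 1168676.68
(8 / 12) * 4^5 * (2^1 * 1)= 4096 / 3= 1365.33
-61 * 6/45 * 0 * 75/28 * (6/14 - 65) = 0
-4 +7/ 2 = -1/ 2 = -0.50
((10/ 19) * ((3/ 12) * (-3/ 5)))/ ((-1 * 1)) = 3/ 38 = 0.08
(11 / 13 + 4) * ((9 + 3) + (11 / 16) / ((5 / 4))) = 15813 / 260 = 60.82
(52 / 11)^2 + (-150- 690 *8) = -683366 / 121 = -5647.65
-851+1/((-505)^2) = -217026274/255025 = -851.00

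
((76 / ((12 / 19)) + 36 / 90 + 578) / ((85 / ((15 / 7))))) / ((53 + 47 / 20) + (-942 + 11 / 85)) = -41924 / 2109919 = -0.02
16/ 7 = 2.29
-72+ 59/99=-71.40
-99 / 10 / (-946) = 9 / 860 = 0.01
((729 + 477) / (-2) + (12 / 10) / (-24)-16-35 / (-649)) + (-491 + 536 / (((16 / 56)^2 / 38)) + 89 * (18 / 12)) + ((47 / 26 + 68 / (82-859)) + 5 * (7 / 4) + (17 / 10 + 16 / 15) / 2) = 6517352633255 / 26222196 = 248543.36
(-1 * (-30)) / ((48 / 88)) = 55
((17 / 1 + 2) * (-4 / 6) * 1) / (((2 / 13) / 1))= -247 / 3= -82.33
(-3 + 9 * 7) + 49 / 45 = 61.09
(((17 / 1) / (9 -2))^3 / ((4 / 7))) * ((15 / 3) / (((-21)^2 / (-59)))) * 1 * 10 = -7246675 / 43218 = -167.68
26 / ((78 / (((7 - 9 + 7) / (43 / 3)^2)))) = 15 / 1849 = 0.01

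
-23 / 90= -0.26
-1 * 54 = -54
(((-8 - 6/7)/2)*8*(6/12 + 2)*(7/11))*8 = -4960/11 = -450.91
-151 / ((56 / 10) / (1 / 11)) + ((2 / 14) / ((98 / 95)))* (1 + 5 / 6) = -49745 / 22638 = -2.20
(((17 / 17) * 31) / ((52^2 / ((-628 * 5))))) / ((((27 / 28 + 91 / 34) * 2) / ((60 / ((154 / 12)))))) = -74465100 / 3221647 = -23.11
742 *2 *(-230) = -341320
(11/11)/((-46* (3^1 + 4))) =-1/322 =-0.00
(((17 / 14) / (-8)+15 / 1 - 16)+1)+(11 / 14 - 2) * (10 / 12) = -391 / 336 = -1.16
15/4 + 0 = 15/4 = 3.75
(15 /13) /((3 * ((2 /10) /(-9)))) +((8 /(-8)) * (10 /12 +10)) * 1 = -2195 /78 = -28.14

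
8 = 8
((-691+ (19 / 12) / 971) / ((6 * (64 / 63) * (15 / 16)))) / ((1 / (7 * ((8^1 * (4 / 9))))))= -394524137 / 131085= -3009.68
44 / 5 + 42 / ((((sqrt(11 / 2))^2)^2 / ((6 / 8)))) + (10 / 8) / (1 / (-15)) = -21559 / 2420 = -8.91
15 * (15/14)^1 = 225/14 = 16.07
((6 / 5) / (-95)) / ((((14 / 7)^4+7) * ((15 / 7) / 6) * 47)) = -0.00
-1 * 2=-2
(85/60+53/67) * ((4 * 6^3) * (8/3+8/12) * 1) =6358.21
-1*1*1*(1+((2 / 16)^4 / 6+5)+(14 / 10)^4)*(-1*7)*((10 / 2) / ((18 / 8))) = 1058173207 / 6912000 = 153.09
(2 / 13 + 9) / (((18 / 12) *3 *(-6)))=-119 / 351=-0.34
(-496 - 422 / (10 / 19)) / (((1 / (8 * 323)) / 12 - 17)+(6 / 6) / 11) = 2213320032 / 28837385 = 76.75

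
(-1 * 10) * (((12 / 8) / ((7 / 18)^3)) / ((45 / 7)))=-1944 / 49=-39.67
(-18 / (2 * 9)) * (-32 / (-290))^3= -4096 / 3048625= -0.00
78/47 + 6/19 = 1764/893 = 1.98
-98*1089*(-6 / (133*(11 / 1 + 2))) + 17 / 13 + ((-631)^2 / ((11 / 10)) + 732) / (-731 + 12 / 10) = -1242512509 / 9914333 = -125.32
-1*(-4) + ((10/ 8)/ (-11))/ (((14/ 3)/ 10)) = 3.76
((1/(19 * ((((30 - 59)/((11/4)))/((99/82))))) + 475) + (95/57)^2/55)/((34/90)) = 42497650145/33796136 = 1257.47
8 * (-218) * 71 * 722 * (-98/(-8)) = -1095161368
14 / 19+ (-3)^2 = 185 / 19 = 9.74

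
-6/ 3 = -2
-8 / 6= -4 / 3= -1.33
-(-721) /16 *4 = 721 /4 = 180.25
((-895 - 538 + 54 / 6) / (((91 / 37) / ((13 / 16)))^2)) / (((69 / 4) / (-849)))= 34481003 / 4508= 7648.85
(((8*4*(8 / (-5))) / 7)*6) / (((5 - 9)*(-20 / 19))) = -1824 / 175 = -10.42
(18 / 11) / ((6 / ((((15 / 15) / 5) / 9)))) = 1 / 165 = 0.01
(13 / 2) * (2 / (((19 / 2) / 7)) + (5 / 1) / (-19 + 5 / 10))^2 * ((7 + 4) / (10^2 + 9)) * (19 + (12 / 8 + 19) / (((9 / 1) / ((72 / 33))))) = 1226617938 / 53868781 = 22.77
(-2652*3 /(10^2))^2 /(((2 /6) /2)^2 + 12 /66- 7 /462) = 142420356 /4375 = 32553.22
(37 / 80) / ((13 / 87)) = 3219 / 1040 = 3.10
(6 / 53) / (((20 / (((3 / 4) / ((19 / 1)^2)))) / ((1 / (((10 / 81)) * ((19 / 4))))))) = 729 / 36352700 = 0.00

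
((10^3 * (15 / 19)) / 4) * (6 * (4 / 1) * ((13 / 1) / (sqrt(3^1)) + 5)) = 450000 / 19 + 390000 * sqrt(3) / 19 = 59236.83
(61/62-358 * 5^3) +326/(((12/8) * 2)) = -8303105/186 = -44640.35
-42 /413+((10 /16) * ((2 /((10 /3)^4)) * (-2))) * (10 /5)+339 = 39985221 /118000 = 338.86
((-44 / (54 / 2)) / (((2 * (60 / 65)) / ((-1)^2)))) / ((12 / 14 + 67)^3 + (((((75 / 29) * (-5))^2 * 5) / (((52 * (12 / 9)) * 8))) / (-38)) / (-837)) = -40429164840064 / 14310686109862546875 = -0.00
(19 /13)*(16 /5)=304 /65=4.68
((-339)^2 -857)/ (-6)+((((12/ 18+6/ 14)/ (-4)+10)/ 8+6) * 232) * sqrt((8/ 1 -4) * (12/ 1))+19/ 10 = -570263/ 30+140621 * sqrt(3)/ 21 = -7410.54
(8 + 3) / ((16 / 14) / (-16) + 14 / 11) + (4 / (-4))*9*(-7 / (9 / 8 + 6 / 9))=352562 / 7955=44.32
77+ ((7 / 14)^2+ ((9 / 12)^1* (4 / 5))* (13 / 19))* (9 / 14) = 411899 / 5320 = 77.42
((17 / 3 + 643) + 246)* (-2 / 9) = -5368 / 27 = -198.81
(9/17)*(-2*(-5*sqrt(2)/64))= 45*sqrt(2)/544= 0.12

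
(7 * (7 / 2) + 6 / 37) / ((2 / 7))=12775 / 148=86.32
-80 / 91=-0.88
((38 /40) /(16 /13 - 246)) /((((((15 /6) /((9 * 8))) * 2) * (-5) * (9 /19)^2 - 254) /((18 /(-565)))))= -1605006 /3298015759775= -0.00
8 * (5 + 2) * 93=5208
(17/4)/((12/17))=289/48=6.02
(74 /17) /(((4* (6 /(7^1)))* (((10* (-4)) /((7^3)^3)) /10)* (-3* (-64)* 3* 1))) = -10451584213 /470016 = -22236.66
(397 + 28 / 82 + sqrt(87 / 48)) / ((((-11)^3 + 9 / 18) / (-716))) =358 * sqrt(29) / 2661 + 23328712 / 109101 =214.55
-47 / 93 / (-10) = 47 / 930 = 0.05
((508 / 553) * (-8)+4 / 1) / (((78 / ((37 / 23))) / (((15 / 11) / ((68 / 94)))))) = -4025785 / 30919889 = -0.13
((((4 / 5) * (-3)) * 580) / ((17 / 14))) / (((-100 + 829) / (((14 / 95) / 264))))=-11368 / 12950685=-0.00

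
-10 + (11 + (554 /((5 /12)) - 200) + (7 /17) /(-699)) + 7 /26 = 1746954569 /1544790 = 1130.87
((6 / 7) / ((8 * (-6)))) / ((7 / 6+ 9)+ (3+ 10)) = -3 / 3892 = -0.00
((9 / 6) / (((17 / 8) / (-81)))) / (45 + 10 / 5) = -972 / 799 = -1.22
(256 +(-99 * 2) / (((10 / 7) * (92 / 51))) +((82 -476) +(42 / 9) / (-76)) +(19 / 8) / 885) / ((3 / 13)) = -576216485 / 618792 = -931.20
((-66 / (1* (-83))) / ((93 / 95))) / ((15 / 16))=6688 / 7719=0.87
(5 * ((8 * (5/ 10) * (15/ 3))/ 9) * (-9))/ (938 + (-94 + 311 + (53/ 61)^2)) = -93025/ 1075141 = -0.09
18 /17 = 1.06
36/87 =12/29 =0.41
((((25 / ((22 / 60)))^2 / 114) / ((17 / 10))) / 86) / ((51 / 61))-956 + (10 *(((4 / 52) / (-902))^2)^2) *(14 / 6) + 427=-3539911587249317833653973 / 6695927115207431419032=-528.67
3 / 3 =1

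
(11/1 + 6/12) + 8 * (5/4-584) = -9301/2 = -4650.50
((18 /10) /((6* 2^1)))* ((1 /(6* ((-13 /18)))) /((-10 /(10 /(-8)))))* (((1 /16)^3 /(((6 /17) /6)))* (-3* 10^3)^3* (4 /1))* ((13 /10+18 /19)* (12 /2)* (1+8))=3720804609375 /15808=235374785.51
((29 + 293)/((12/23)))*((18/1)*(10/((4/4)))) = 111090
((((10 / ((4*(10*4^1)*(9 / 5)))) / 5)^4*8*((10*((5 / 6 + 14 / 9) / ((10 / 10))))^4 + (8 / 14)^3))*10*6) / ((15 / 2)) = 732905884279 / 15119385910272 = 0.05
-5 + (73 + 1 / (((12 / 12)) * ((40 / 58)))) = 1389 / 20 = 69.45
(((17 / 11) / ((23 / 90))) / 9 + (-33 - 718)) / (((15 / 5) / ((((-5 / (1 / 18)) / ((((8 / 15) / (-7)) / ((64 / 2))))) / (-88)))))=298986975 / 2783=107433.34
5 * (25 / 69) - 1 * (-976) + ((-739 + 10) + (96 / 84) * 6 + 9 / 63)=17651 / 69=255.81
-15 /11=-1.36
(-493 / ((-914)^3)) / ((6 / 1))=493 / 4581311664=0.00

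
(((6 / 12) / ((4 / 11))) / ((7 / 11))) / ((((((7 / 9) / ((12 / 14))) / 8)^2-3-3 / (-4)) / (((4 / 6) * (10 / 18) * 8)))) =-8363520 / 2922521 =-2.86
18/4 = 9/2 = 4.50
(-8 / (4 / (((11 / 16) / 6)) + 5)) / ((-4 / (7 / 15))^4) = -26411 / 711180000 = -0.00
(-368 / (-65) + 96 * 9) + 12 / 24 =113121 / 130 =870.16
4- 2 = 2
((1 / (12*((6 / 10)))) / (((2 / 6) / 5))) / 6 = 25 / 72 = 0.35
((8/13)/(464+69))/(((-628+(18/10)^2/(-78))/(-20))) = 8000/217584991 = 0.00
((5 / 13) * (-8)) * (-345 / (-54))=-2300 / 117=-19.66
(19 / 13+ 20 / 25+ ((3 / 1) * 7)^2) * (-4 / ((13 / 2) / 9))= -2454.99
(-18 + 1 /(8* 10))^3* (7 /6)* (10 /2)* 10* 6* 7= -146008608431 /10240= -14258653.17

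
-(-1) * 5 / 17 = 5 / 17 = 0.29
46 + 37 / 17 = 819 / 17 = 48.18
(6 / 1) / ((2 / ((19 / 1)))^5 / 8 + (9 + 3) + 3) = 0.40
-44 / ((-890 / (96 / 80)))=132 / 2225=0.06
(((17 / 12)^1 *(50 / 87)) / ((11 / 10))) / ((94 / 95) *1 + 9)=201875 / 2724579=0.07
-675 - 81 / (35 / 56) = -4023 / 5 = -804.60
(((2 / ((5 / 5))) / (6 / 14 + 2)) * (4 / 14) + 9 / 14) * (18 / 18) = 209 / 238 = 0.88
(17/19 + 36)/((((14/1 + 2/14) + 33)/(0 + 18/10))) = 14721/10450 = 1.41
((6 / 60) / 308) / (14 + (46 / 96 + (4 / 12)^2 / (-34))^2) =749088 / 32823206185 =0.00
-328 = -328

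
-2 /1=-2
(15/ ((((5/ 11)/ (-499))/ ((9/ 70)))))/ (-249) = 49401/ 5810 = 8.50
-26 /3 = -8.67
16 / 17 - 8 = -120 / 17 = -7.06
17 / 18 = 0.94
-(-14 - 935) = 949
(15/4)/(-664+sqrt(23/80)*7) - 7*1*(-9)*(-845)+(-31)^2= -614577695574/11756851 - 35*sqrt(115)/11756851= -52274.01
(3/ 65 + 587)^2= 1456032964/ 4225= 344623.19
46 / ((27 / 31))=1426 / 27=52.81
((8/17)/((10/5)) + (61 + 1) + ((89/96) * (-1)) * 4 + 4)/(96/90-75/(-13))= 1658215/181288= 9.15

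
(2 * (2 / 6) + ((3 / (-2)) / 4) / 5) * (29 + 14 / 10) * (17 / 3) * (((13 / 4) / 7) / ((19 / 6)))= 15691 / 1050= 14.94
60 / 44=15 / 11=1.36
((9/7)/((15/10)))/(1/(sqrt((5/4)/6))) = sqrt(30)/14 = 0.39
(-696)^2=484416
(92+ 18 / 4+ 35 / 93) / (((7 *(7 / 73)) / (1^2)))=1315387 / 9114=144.33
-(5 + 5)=-10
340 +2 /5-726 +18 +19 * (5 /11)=-358.96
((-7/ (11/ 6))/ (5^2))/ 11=-42/ 3025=-0.01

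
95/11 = 8.64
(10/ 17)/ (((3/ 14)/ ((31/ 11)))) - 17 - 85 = -52882/ 561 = -94.26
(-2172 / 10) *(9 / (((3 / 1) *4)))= -1629 / 10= -162.90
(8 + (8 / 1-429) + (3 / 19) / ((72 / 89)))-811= -558055 / 456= -1223.80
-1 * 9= -9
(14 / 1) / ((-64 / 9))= -63 / 32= -1.97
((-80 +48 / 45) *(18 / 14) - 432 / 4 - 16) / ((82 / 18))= -71028 / 1435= -49.50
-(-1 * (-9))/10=-9/10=-0.90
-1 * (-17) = 17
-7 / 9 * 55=-385 / 9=-42.78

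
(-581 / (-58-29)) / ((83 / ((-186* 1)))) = -434 / 29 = -14.97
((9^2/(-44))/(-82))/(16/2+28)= 9/14432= 0.00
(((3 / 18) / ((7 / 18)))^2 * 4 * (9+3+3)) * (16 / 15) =576 / 49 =11.76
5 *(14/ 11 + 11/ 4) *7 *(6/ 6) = 6195/ 44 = 140.80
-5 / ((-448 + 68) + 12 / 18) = 15 / 1138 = 0.01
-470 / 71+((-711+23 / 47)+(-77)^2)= 17392009 / 3337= 5211.87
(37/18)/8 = 37/144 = 0.26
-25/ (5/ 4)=-20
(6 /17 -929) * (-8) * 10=1262960 /17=74291.76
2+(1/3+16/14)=73/21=3.48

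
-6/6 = -1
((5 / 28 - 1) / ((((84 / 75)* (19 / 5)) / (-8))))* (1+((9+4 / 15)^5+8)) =596800309351 / 5655825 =105519.59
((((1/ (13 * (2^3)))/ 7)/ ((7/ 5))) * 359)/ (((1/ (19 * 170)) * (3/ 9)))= 8696775/ 2548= 3413.18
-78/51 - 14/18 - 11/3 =-914/153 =-5.97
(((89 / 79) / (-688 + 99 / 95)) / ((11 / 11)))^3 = -604422796375 / 137038452765247041659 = -0.00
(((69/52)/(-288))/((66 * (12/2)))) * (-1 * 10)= 115/988416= 0.00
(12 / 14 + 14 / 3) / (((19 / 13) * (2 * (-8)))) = -377 / 1596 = -0.24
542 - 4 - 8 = 530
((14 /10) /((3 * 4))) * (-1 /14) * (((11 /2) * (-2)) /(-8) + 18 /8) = -29 /960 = -0.03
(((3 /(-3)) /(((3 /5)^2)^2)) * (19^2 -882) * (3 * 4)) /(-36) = -325625 /243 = -1340.02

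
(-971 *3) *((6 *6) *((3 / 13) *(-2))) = 629208 / 13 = 48400.62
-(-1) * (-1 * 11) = -11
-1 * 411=-411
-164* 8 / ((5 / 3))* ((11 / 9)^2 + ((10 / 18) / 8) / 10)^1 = -31898 / 27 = -1181.41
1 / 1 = 1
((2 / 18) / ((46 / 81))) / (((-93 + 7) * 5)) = -9 / 19780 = -0.00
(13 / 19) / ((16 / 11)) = 0.47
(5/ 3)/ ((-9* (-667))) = 5/ 18009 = 0.00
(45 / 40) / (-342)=-0.00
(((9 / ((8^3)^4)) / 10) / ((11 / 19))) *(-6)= -513 / 3779571220480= -0.00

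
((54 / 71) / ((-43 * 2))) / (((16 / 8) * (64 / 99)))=-2673 / 390784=-0.01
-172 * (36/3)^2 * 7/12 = -14448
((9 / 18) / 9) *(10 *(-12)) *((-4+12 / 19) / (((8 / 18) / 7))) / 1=6720 / 19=353.68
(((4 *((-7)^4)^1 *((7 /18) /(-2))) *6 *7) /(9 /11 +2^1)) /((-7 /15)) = 1848770 /31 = 59637.74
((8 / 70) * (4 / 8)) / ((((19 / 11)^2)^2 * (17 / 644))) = 2693944 / 11077285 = 0.24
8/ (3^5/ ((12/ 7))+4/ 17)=544/ 9655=0.06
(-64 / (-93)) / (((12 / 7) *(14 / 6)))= 16 / 93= 0.17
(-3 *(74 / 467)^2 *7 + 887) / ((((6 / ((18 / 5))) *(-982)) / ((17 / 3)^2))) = -55872354683 / 3212450970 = -17.39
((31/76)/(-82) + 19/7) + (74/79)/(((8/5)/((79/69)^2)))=722098541/207693864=3.48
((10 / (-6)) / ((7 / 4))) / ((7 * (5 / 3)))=-4 / 49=-0.08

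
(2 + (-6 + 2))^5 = -32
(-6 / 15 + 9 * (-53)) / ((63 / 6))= -45.47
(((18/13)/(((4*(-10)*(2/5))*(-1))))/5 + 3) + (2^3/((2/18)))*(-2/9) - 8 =-10911/520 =-20.98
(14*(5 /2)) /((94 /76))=28.30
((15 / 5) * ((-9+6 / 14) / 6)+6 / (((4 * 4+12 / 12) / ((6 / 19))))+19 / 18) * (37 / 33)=-4696225 / 1343034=-3.50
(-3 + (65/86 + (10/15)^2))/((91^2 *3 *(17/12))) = -0.00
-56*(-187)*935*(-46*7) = -3152805040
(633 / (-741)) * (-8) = 1688 / 247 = 6.83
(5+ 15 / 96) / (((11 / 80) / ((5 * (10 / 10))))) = 375 / 2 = 187.50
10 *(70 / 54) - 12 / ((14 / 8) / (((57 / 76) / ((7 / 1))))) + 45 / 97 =12.69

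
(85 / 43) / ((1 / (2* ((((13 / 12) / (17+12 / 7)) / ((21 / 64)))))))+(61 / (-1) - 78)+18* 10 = 2113937 / 50697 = 41.70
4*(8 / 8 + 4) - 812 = -792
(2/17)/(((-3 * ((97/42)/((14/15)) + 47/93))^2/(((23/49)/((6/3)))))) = 17328752/50155720313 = 0.00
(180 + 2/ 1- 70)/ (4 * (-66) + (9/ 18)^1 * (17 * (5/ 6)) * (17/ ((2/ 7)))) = 2688/ 3779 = 0.71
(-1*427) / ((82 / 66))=-14091 / 41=-343.68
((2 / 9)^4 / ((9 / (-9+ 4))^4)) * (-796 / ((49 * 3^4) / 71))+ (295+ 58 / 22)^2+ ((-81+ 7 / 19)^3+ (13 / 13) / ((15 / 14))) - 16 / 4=-435637.97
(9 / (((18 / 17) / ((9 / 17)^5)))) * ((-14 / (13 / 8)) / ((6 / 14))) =-7715736 / 1085773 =-7.11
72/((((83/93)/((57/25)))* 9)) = 42408/2075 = 20.44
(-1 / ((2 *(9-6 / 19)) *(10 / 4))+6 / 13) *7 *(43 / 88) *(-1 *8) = -1415603 / 117975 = -12.00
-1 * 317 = -317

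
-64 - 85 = -149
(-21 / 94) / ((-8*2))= 21 / 1504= 0.01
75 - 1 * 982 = -907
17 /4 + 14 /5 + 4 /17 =2477 /340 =7.29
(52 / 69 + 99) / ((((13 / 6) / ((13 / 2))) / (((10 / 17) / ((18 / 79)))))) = 2718785 / 3519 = 772.60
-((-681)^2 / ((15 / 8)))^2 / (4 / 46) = -17588295458784 / 25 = -703531818351.36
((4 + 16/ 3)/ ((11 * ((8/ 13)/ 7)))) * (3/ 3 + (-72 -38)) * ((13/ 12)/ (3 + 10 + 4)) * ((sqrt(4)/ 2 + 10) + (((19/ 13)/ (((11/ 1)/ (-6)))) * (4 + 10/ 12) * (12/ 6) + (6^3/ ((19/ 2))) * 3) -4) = -12734637097/ 2813976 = -4525.50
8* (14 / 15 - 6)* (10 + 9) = -11552 / 15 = -770.13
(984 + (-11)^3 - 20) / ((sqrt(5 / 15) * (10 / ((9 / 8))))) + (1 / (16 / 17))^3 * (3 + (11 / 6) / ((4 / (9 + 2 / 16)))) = 6775027 / 786432 - 3303 * sqrt(3) / 80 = -62.90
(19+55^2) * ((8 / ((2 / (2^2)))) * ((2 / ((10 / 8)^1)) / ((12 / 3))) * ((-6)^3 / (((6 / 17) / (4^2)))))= -953819136 / 5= -190763827.20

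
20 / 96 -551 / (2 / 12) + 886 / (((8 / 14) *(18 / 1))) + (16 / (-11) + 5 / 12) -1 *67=-2603851 / 792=-3287.69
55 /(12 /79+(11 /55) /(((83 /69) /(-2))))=-1803175 /5922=-304.49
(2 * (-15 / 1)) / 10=-3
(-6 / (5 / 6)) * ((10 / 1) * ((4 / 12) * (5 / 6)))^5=-7812500 / 6561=-1190.75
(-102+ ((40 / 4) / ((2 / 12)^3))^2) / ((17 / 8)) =37323984 / 17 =2195528.47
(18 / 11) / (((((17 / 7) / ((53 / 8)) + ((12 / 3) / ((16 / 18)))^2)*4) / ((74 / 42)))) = 11766 / 336545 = 0.03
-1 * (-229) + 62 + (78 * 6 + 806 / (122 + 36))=764.10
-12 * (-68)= 816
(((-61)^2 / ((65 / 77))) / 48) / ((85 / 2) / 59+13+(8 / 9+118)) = 50713509 / 73232120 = 0.69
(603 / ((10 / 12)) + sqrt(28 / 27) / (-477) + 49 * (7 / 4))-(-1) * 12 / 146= 1181771 / 1460-2 * sqrt(21) / 4293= 809.43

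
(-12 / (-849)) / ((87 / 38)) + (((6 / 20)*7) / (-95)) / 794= 0.01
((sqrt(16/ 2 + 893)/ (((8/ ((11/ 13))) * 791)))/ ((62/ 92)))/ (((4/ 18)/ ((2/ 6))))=759 * sqrt(901)/ 2550184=0.01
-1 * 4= -4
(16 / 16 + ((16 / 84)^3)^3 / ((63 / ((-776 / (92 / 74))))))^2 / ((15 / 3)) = 264917856013612095644313025205 / 1324597942596936323061692065161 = 0.20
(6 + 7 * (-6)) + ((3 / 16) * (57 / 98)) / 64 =-3612501 / 100352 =-36.00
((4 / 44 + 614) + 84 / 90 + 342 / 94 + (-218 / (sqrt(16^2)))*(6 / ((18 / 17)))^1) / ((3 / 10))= 11197273 / 6204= 1804.85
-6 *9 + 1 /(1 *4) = -215 /4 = -53.75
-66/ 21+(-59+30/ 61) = -26325/ 427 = -61.65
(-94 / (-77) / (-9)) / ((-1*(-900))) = -47 / 311850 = -0.00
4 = 4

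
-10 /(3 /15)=-50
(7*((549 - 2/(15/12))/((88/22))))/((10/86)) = 823837/100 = 8238.37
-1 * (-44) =44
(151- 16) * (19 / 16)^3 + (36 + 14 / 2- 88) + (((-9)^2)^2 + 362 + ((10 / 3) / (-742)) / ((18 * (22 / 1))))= 3206249198191 / 451325952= 7104.07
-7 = -7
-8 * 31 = -248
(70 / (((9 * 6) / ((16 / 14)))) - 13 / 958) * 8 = 151876 / 12933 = 11.74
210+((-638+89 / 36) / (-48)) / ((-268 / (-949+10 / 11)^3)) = 25951783342531771 / 616391424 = 42102765.11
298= 298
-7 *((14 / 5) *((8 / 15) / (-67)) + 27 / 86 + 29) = -88608751 / 432150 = -205.04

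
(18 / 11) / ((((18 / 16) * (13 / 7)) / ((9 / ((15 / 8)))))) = 2688 / 715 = 3.76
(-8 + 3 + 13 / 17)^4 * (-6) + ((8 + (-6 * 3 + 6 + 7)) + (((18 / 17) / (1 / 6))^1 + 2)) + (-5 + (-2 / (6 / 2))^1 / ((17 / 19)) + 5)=-481071475 / 250563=-1919.96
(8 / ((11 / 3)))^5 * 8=63700992 / 161051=395.53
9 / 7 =1.29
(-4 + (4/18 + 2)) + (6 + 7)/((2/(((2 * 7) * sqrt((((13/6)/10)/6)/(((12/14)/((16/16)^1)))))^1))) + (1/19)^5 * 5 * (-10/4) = -79235393/44569782 + 91 * sqrt(1365)/180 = 16.90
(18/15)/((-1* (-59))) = 6/295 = 0.02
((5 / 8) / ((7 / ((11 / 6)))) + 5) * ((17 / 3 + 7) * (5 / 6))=164825 / 3024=54.51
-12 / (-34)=6 / 17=0.35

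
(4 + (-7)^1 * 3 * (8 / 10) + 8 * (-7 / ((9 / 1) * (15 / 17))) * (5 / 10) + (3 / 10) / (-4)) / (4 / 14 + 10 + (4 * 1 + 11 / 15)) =-123991 / 113544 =-1.09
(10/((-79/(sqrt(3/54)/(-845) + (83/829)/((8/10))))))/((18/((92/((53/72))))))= -381800/3471023 + 368*sqrt(2)/2122809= -0.11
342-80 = 262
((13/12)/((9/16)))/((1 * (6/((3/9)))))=26/243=0.11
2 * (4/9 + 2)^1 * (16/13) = 704/117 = 6.02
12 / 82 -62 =-2536 / 41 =-61.85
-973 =-973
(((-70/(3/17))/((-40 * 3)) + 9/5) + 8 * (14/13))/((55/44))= 32107/2925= 10.98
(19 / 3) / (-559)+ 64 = 107309 / 1677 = 63.99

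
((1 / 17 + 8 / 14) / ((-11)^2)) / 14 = 75 / 201586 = 0.00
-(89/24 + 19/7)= -1079/168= -6.42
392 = 392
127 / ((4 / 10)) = 635 / 2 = 317.50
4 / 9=0.44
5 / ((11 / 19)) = 95 / 11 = 8.64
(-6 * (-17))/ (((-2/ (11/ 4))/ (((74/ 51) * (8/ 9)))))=-1628/ 9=-180.89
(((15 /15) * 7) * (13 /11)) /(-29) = -91 /319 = -0.29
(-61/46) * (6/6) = -61/46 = -1.33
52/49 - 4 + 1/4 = -527/196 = -2.69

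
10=10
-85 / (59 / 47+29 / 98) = -78302 / 1429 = -54.79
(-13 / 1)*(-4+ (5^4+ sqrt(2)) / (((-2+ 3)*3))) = -7969 / 3 - 13*sqrt(2) / 3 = -2662.46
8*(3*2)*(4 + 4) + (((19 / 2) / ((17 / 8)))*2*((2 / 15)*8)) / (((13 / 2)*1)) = 385.47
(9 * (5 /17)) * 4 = 180 /17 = 10.59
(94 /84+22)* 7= 971 /6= 161.83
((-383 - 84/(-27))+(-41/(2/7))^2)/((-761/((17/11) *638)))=-358728985/13698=-26188.42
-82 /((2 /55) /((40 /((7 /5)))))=-451000 /7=-64428.57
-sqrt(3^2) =-3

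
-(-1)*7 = 7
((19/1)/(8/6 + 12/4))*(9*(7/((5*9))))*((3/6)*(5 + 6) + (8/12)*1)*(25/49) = 3515/182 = 19.31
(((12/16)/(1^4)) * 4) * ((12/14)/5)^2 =108/1225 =0.09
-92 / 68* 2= -2.71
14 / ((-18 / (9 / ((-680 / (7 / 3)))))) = 49 / 2040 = 0.02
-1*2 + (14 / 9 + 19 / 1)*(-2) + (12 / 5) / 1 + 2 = -1742 / 45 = -38.71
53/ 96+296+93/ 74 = 1057817/ 3552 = 297.81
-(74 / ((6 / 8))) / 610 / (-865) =148 / 791475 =0.00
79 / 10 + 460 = 4679 / 10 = 467.90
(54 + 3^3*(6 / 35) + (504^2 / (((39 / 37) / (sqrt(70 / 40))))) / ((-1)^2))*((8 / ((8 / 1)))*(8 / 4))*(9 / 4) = 9234 / 35 + 7048944*sqrt(7) / 13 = 1434860.20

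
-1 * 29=-29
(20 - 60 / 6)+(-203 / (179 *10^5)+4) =250599797 / 17900000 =14.00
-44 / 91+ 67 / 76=2753 / 6916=0.40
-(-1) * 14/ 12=7/ 6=1.17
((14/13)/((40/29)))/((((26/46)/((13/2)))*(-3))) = -4669/1560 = -2.99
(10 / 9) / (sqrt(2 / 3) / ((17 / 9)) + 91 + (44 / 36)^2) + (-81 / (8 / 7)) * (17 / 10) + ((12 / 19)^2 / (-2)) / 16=-28222449947222139 / 234234621876880 - 185895 * sqrt(6) / 8110617101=-120.49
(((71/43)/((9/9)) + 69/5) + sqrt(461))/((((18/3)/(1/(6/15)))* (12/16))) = 3322/387 + 5* sqrt(461)/9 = 20.51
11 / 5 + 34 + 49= 426 / 5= 85.20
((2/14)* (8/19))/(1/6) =48/133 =0.36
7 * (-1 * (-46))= 322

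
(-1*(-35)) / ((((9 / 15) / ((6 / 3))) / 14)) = 4900 / 3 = 1633.33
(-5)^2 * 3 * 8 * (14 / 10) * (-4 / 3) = -1120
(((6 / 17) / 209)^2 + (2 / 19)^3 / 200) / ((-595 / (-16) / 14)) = 1666208 / 509686288375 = 0.00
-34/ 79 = -0.43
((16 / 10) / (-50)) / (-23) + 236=678504 / 2875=236.00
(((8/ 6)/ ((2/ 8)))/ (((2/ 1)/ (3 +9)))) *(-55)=-1760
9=9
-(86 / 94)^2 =-1849 / 2209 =-0.84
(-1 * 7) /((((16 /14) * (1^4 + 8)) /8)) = -49 /9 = -5.44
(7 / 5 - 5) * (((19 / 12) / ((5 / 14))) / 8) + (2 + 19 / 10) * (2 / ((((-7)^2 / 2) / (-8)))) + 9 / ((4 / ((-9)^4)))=14757.71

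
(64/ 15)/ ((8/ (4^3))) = 34.13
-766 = -766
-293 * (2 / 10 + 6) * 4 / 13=-36332 / 65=-558.95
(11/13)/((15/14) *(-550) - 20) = -77/55445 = -0.00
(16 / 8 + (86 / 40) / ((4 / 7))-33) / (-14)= 2179 / 1120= 1.95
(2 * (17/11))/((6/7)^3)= 5831/1188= 4.91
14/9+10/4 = 73/18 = 4.06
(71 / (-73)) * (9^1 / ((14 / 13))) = -8307 / 1022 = -8.13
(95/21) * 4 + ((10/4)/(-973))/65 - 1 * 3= 1145635/75894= 15.10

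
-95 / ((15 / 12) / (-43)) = 3268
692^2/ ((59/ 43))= 20591152/ 59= 349002.58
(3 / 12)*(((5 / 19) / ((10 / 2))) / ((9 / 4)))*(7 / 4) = 0.01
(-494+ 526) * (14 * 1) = 448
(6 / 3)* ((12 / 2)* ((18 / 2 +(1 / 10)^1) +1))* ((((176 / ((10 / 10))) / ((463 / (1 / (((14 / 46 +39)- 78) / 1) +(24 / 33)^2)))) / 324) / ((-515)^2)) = 7295836 / 27049588273125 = 0.00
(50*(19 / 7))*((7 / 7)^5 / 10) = 13.57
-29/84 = -0.35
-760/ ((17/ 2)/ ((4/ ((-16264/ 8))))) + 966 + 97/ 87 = 153076681/ 158253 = 967.29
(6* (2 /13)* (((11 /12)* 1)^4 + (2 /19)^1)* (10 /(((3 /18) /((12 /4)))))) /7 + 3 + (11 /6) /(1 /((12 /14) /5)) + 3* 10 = 21815371 /414960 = 52.57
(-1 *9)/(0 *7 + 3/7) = -21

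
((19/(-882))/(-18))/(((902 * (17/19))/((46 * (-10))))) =-41515/60860646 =-0.00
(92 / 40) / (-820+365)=-23 / 4550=-0.01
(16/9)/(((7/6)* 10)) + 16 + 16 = 32.15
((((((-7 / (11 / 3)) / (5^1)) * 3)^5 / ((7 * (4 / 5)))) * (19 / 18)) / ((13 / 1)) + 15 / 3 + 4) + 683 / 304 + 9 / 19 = 4650952155283 / 397795970000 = 11.69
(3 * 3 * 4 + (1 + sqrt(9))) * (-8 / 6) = -160 / 3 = -53.33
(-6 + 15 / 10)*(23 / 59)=-207 / 118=-1.75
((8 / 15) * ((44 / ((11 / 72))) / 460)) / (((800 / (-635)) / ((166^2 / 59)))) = -20997672 / 169625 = -123.79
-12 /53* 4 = -48 /53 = -0.91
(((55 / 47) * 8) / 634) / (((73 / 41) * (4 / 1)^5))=0.00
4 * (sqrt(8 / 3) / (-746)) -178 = -178 -4 * sqrt(6) / 1119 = -178.01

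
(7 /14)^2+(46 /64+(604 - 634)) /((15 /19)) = -17683 /480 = -36.84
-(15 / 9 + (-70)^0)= -8 / 3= -2.67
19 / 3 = 6.33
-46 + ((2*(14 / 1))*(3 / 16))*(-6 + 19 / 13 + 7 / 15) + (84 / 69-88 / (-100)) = -975929 / 14950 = -65.28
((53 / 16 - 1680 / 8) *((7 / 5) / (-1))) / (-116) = -23149 / 9280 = -2.49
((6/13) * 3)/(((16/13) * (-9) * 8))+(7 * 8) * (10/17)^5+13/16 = 430812707/90870848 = 4.74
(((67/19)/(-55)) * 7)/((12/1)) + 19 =237791/12540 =18.96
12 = 12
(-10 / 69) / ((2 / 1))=-5 / 69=-0.07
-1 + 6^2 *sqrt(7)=-1 + 36 *sqrt(7)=94.25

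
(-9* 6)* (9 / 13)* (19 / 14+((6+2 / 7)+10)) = -4617 / 7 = -659.57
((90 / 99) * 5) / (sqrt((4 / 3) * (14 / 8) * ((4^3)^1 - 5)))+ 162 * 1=50 * sqrt(1239) / 4543+ 162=162.39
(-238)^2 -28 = 56616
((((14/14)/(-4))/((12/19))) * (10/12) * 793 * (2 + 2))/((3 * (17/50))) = -1883375/1836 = -1025.80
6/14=3/7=0.43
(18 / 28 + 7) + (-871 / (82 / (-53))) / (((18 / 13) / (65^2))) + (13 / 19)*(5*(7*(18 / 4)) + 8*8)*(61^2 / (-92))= 15456923269397 / 9030168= 1711698.31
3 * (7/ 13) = 21/ 13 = 1.62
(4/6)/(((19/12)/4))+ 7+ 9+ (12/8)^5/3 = 12291/608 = 20.22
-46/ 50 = -23/ 25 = -0.92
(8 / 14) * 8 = 32 / 7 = 4.57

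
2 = 2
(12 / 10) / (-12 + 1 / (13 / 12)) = -13 / 120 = -0.11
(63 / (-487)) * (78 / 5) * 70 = -68796 / 487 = -141.26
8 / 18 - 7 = -59 / 9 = -6.56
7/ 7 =1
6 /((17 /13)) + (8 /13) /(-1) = 878 /221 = 3.97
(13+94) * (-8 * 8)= -6848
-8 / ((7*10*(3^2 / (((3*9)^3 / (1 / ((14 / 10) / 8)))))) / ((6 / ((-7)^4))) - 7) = -52488 / 434273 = -0.12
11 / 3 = 3.67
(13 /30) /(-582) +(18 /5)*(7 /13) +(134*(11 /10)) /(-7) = -30378091 /1588860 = -19.12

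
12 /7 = 1.71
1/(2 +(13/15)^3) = 3375/8947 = 0.38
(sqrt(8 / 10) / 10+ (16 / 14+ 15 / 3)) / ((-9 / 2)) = -86 / 63 - 2 * sqrt(5) / 225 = -1.38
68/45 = 1.51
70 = 70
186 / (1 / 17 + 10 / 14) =11067 / 46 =240.59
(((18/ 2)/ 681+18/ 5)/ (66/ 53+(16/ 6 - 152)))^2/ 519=141726979827/ 123558351553049300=0.00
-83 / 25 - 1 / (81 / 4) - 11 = -29098 / 2025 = -14.37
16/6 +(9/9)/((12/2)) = 17/6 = 2.83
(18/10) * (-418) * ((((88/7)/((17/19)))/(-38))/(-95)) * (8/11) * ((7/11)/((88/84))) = -6048/4675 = -1.29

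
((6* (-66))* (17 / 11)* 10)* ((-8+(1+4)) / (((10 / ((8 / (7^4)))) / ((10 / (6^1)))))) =24480 / 2401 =10.20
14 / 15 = 0.93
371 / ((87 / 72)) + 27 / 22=196671 / 638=308.26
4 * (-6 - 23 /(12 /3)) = -47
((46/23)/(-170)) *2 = -2/85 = -0.02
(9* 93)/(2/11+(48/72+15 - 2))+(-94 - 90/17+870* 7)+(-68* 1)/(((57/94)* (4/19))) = 128619191/23307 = 5518.48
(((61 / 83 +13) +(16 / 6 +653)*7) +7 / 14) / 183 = 2292743 / 91134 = 25.16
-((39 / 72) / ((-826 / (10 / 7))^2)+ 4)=-802356901 / 200589144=-4.00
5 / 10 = 1 / 2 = 0.50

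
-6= -6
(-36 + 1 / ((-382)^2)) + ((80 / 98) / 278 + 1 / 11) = -35.91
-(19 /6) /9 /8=-19 /432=-0.04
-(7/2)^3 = -343/8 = -42.88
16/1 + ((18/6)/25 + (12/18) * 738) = 12703/25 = 508.12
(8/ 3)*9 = 24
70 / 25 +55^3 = 831889 / 5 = 166377.80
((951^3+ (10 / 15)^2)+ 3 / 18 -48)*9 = 15481535465 / 2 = 7740767732.50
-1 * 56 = -56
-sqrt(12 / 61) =-2*sqrt(183) / 61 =-0.44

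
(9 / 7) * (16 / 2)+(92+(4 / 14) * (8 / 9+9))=946 / 9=105.11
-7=-7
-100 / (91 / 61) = -6100 / 91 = -67.03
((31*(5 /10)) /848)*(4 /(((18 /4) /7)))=217 /1908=0.11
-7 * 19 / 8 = -133 / 8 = -16.62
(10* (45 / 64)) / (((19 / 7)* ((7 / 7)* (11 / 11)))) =1575 / 608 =2.59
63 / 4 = 15.75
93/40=2.32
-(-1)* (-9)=-9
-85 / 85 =-1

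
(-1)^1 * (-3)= 3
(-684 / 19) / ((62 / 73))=-1314 / 31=-42.39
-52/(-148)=13/37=0.35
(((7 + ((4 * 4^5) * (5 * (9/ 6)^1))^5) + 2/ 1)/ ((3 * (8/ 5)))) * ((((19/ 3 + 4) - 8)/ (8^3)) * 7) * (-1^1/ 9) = -744782788376395776000245/ 36864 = -20203526160384000000.01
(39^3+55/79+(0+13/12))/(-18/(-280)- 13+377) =162.94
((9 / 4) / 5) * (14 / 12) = 21 / 40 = 0.52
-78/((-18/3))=13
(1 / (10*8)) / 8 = 1 / 640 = 0.00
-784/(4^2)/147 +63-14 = 146/3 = 48.67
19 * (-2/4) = -19/2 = -9.50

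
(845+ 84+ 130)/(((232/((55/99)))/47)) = 82955/696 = 119.19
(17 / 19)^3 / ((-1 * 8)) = -4913 / 54872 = -0.09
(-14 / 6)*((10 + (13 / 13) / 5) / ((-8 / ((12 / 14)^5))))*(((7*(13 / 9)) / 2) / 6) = 1989 / 1715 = 1.16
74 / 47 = 1.57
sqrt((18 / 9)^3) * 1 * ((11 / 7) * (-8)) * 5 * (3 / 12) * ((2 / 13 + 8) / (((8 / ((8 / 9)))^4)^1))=-23320 * sqrt(2) / 597051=-0.06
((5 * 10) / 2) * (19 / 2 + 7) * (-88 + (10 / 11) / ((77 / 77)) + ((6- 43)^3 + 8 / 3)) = -41858375 / 2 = -20929187.50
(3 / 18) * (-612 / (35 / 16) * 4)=-6528 / 35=-186.51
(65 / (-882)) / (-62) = 65 / 54684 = 0.00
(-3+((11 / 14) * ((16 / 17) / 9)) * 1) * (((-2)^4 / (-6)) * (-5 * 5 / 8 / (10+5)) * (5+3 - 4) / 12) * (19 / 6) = -296875 / 173502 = -1.71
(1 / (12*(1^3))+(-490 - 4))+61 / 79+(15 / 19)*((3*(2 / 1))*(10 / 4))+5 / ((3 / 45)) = -7318319 / 18012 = -406.30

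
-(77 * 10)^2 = -592900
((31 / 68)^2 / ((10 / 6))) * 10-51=-115029 / 2312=-49.75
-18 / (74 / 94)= -846 / 37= -22.86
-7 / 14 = -1 / 2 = -0.50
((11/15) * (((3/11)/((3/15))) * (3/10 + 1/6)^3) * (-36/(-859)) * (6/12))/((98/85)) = 119/64425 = 0.00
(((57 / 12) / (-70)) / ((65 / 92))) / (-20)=437 / 91000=0.00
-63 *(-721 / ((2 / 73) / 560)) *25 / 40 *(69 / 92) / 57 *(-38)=-290139412.50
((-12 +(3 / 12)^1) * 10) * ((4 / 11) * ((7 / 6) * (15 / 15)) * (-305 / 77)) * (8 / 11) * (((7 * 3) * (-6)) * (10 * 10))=-2408280000 / 1331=-1809376.41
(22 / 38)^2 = 121 / 361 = 0.34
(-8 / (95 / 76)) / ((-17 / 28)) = 10.54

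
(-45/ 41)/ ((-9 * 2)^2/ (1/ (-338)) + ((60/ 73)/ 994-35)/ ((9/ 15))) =4897935/ 488964509281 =0.00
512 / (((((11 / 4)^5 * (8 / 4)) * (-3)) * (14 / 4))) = -524288 / 3382071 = -0.16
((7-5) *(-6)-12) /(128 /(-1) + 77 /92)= 2208 /11699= 0.19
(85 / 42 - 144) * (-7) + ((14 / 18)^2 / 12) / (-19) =18354065 / 18468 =993.83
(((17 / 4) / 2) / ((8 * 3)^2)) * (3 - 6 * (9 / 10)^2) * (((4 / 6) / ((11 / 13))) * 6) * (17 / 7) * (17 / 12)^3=-572202371 / 2554675200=-0.22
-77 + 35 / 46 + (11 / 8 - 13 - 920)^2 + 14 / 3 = 3832441357 / 4416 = 867853.57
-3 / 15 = -1 / 5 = -0.20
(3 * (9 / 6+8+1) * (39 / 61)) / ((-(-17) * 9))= 273 / 2074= 0.13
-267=-267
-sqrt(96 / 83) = -4 * sqrt(498) / 83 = -1.08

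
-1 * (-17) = 17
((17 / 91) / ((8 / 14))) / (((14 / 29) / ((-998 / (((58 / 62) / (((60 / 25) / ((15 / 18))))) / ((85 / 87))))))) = -26823246 / 13195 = -2032.83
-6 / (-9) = 2 / 3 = 0.67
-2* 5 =-10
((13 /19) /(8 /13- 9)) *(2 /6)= -169 /6213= -0.03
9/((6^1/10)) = 15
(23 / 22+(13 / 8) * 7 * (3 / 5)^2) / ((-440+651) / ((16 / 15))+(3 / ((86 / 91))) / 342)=55436718 / 2133389225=0.03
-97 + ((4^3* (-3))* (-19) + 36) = 3587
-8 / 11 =-0.73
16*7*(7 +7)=1568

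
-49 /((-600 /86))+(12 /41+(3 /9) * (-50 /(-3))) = 474961 /36900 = 12.87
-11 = -11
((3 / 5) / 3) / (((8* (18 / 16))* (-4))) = -1 / 180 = -0.01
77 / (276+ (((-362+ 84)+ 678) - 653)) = 77 / 23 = 3.35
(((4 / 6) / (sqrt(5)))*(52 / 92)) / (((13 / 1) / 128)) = 256*sqrt(5) / 345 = 1.66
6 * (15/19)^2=1350/361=3.74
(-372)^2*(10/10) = 138384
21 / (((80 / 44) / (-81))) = -18711 / 20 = -935.55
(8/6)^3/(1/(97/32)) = 7.19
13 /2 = 6.50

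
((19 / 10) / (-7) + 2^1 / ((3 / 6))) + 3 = 471 / 70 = 6.73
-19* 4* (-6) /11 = 456 /11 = 41.45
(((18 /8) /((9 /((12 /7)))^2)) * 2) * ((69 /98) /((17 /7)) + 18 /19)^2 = 62608050 /250493929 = 0.25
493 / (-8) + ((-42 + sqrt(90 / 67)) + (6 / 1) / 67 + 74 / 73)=-4011471 / 39128 + 3 * sqrt(670) / 67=-101.36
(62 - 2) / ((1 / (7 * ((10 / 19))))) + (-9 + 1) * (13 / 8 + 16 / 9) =33145 / 171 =193.83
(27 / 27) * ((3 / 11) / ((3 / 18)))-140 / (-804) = 4003 / 2211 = 1.81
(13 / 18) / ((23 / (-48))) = -104 / 69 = -1.51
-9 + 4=-5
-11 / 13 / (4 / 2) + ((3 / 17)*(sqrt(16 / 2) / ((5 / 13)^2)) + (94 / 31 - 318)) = -254205 / 806 + 1014*sqrt(2) / 425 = -312.02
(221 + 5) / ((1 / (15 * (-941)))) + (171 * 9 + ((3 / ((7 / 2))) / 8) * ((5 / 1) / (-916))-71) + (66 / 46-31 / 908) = -426969079709479 / 133908208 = -3188520.60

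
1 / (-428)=-1 / 428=-0.00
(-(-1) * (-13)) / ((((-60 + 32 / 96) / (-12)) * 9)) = -52 / 179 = -0.29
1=1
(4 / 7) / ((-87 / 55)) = -220 / 609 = -0.36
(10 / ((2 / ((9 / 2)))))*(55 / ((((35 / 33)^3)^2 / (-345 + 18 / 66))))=-22037609423016 / 73530625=-299706.54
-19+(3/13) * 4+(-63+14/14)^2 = 3825.92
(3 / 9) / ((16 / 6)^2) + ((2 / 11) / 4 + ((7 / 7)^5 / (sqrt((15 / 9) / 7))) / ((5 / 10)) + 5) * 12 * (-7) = -298335 / 704-168 * sqrt(105) / 5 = -768.07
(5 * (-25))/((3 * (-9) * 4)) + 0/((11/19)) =125/108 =1.16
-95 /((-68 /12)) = 285 /17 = 16.76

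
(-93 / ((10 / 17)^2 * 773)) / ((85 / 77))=-121737 / 386500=-0.31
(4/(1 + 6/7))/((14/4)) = 8/13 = 0.62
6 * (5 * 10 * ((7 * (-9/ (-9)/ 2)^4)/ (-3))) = -175/ 4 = -43.75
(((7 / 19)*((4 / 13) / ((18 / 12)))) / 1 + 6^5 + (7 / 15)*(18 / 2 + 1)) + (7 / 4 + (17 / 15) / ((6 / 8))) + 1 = 346121249 / 44460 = 7785.00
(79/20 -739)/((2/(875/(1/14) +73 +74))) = -182248297/40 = -4556207.42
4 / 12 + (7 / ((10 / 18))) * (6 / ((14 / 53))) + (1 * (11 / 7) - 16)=272.10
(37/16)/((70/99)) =3663/1120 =3.27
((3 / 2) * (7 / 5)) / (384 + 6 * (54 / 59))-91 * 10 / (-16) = 2178519 / 38300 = 56.88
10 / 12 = 5 / 6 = 0.83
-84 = -84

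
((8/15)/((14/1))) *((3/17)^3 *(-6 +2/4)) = -198/171955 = -0.00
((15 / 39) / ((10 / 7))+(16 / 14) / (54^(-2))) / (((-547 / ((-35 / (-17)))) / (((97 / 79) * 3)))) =-51915855 / 1123538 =-46.21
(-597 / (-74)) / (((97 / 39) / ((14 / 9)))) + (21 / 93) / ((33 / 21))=6351030 / 1223849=5.19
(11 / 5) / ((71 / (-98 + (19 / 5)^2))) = -22979 / 8875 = -2.59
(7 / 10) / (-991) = -7 / 9910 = -0.00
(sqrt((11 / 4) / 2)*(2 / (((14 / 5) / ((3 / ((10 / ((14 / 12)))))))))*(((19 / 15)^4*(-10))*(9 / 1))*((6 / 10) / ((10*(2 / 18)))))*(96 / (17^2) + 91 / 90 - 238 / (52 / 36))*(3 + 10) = 7201435897373*sqrt(22) / 433500000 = 77918.64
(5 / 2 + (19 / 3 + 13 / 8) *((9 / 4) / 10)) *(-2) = -1373 / 160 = -8.58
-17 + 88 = 71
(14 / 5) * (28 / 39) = 392 / 195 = 2.01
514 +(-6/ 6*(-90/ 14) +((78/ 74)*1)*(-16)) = 130423/ 259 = 503.56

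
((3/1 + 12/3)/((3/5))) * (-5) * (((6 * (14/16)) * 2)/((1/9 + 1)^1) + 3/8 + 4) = -19355/24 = -806.46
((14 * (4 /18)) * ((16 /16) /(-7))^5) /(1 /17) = -68 /21609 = -0.00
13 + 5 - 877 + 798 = -61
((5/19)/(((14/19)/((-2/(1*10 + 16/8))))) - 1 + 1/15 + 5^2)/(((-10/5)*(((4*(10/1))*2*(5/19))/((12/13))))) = -191577/364000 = -0.53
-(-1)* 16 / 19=16 / 19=0.84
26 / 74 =13 / 37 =0.35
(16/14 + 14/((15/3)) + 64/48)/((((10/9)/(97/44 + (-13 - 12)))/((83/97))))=-69179919/746900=-92.62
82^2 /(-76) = -1681 /19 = -88.47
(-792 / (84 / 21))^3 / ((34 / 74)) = -287208504 / 17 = -16894617.88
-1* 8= -8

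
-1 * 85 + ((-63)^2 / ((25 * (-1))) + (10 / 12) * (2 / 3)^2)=-164288 / 675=-243.39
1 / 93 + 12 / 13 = 1129 / 1209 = 0.93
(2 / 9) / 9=0.02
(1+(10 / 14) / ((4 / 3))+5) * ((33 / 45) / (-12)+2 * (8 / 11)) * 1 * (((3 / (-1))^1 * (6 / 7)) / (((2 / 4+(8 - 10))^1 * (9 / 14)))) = 168299 / 6930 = 24.29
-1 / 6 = -0.17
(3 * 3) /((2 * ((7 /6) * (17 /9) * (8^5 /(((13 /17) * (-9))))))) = -28431 /66289664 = -0.00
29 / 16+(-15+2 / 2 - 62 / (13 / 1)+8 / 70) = -122613 / 7280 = -16.84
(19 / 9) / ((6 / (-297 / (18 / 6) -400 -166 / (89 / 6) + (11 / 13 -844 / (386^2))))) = -46342112165 / 258582558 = -179.22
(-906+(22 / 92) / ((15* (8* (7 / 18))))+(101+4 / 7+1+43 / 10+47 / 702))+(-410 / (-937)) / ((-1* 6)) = -338516382941 / 423606456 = -799.13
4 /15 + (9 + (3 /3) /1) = 154 /15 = 10.27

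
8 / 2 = 4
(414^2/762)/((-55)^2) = 28566/384175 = 0.07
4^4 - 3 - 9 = 244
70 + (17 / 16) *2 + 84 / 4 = 93.12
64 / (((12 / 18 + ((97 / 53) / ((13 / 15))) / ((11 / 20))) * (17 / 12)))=10.03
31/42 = 0.74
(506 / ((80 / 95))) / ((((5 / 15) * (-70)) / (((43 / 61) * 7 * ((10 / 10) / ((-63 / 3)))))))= 206701 / 34160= 6.05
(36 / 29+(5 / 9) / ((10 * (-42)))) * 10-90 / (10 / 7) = -50.60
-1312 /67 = -19.58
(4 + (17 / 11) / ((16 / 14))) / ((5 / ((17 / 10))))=8007 / 4400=1.82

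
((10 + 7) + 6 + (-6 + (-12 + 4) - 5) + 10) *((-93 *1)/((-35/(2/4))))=93/5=18.60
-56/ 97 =-0.58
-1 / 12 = -0.08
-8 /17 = -0.47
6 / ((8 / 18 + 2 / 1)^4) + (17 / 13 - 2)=-798273 / 1522664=-0.52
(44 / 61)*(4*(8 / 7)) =3.30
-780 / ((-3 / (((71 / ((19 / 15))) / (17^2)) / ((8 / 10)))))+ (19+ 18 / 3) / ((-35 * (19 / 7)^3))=124880320 / 1982251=63.00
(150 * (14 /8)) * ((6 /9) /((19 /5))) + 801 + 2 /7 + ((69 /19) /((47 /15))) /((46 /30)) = 279023 /329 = 848.09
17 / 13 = 1.31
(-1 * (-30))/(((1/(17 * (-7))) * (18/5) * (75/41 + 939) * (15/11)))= -0.77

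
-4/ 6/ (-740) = 1/ 1110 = 0.00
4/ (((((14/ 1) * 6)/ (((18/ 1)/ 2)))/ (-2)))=-6/ 7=-0.86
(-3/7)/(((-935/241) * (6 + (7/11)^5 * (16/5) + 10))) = 10585443/1565206048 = 0.01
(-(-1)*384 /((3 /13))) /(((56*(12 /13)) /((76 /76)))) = 676 /21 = 32.19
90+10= 100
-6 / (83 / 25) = -150 / 83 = -1.81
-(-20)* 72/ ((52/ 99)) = 35640/ 13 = 2741.54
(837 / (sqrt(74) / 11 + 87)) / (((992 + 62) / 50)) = 284229 / 622727 - 297 *sqrt(74) / 622727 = 0.45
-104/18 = -52/9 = -5.78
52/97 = 0.54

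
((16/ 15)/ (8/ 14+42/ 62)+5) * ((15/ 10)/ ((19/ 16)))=190376/ 25745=7.39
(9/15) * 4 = 12/5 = 2.40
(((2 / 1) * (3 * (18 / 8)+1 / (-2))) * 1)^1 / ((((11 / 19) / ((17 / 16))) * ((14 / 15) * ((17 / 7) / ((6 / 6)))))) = 7125 / 704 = 10.12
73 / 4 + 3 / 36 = 18.33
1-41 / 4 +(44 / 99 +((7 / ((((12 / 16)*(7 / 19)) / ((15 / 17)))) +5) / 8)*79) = 319837 / 1224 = 261.30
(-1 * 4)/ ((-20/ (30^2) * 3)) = 60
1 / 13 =0.08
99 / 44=9 / 4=2.25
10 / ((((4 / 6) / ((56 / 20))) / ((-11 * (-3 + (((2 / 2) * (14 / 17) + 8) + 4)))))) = -77154 / 17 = -4538.47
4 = 4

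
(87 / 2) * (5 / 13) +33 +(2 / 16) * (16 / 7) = 9103 / 182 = 50.02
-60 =-60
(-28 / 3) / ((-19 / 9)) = 84 / 19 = 4.42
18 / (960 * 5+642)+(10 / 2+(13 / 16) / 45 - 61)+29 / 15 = -7058749 / 130608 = -54.05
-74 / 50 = -37 / 25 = -1.48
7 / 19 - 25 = -468 / 19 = -24.63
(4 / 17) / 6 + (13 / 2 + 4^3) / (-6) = -2389 / 204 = -11.71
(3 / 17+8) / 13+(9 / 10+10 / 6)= 21187 / 6630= 3.20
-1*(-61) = 61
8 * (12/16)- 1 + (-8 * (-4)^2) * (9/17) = -62.76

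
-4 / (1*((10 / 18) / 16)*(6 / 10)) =-192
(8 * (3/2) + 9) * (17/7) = 51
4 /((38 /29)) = 3.05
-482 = -482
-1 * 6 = -6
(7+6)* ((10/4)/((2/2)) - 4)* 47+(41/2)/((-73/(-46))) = -131923/146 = -903.58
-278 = -278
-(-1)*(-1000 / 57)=-1000 / 57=-17.54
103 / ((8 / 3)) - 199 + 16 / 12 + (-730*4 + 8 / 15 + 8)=-368461 / 120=-3070.51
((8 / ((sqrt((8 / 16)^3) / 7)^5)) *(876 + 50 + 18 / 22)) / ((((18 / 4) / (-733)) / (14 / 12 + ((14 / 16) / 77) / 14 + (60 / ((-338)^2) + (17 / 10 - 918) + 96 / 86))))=9528418545607325633352832 *sqrt(2) / 4012277841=3358495914083234.40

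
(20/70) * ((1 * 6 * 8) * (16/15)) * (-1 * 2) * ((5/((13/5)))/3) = -5120/273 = -18.75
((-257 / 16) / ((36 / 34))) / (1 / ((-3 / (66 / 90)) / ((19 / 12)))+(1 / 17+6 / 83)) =92469885 / 1559992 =59.28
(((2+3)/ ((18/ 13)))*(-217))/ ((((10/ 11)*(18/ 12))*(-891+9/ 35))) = 1086085/ 1683504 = 0.65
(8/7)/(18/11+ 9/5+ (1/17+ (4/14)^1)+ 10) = 1870/22549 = 0.08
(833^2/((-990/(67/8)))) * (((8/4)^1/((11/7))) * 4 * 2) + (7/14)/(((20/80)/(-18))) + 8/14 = -59802.91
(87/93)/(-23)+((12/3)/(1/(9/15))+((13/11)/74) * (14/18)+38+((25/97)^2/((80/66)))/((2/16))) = 40.81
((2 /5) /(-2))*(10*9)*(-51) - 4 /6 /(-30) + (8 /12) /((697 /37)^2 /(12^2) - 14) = 18787844893 /20466855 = 917.96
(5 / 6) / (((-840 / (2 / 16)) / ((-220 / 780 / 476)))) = 11 / 149700096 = 0.00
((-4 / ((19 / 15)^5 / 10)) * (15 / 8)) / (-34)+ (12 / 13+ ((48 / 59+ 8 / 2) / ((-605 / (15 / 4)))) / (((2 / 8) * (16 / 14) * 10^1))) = 124162217566041 / 78131768763620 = 1.59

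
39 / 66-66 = -1439 / 22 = -65.41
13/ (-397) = -13/ 397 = -0.03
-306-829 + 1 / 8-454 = -12711 / 8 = -1588.88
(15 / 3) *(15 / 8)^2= 1125 / 64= 17.58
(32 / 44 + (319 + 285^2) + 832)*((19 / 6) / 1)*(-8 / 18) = -11477824 / 99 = -115937.62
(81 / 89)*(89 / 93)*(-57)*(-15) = 23085 / 31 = 744.68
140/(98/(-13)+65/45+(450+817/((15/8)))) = 81900/514589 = 0.16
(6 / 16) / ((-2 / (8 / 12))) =-1 / 8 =-0.12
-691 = -691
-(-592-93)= 685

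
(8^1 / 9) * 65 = 520 / 9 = 57.78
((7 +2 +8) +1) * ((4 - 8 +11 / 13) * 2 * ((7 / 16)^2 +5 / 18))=-44321 / 832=-53.27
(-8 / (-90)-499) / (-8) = 22451 / 360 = 62.36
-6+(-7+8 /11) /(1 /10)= -756 /11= -68.73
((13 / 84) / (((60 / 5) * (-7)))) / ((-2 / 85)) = 1105 / 14112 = 0.08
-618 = -618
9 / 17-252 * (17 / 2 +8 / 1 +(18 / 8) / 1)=-80316 / 17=-4724.47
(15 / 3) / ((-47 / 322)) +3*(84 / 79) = -115346 / 3713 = -31.07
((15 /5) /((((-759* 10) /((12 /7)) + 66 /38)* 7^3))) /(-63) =38 /1211393337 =0.00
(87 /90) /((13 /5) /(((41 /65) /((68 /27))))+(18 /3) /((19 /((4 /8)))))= 203319 /2216690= 0.09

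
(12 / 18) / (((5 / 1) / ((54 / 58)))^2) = 486 / 21025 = 0.02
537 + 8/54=14503/27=537.15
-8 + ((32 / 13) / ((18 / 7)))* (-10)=-2056 / 117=-17.57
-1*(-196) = 196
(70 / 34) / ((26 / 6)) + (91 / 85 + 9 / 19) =42397 / 20995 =2.02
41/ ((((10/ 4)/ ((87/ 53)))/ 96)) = 684864/ 265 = 2584.39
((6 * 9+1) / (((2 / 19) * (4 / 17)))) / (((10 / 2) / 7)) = 24871 / 8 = 3108.88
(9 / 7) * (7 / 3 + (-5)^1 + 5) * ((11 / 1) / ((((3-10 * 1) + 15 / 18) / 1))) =-198 / 37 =-5.35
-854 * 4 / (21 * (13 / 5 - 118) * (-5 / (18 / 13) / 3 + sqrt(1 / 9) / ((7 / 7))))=-43920 / 27119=-1.62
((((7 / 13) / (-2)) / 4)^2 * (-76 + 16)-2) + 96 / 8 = 26305 / 2704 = 9.73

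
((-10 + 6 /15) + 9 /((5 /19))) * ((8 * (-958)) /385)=-942672 /1925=-489.70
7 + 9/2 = 23/2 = 11.50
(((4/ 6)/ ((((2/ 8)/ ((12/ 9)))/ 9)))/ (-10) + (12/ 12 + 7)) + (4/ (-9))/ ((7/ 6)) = 464/ 105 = 4.42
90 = 90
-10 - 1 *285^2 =-81235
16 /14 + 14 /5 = 138 /35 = 3.94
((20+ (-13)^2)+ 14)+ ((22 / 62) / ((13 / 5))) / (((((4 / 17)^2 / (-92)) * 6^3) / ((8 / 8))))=70317391 / 348192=201.95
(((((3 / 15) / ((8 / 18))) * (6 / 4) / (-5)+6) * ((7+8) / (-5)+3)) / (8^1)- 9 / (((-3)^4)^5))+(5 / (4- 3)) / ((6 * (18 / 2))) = 71744533 / 774840978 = 0.09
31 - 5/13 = 398/13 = 30.62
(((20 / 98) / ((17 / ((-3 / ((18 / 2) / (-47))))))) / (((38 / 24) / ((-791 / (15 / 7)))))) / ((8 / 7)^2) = -260239 / 7752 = -33.57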